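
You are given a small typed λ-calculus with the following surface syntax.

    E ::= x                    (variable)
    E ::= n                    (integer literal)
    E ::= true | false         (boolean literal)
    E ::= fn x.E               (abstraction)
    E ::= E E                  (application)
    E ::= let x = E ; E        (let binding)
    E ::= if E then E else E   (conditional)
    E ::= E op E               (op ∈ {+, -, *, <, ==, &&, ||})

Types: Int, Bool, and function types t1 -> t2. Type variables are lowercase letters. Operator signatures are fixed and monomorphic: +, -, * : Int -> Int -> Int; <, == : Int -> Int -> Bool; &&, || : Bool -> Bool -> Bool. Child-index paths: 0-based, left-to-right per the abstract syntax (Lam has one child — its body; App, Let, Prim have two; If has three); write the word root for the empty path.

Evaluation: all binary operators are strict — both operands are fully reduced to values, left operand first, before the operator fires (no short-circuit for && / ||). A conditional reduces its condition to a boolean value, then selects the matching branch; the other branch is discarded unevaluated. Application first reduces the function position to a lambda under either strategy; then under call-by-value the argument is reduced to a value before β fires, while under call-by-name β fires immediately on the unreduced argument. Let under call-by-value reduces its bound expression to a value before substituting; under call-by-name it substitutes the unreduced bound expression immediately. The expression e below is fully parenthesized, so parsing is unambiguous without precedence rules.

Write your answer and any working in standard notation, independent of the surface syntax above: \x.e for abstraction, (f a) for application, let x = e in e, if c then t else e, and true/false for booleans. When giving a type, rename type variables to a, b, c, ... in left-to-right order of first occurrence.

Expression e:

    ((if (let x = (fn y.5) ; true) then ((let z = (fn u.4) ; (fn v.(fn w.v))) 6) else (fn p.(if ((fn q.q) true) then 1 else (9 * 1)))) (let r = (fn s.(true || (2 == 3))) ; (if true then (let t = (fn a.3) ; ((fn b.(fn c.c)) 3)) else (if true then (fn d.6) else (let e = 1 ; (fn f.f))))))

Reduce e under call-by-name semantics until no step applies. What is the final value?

Working:
step 0: ((if (let x = (\y.5) in true) then ((let z = (\u.4) in (\v.(\w.v))) 6) else (\p.(if ((\q.q) true) then 1 else (9 * 1)))) (let r = (\s.(true || (2 == 3))) in (if true then (let t = (\a.3) in ((\b.(\c.c)) 3)) else (if true then (\d.6) else (let e = 1 in (\f.f))))))
step 1: [let@0.0] ((if true then ((let z = (\u.4) in (\v.(\w.v))) 6) else (\p.(if ((\q.q) true) then 1 else (9 * 1)))) (let r = (\s.(true || (2 == 3))) in (if true then (let t = (\a.3) in ((\b.(\c.c)) 3)) else (if true then (\d.6) else (let e = 1 in (\f.f))))))
step 2: [if@0] (((let z = (\u.4) in (\v.(\w.v))) 6) (let r = (\s.(true || (2 == 3))) in (if true then (let t = (\a.3) in ((\b.(\c.c)) 3)) else (if true then (\d.6) else (let e = 1 in (\f.f))))))
step 3: [let@0.0] (((\v.(\w.v)) 6) (let r = (\s.(true || (2 == 3))) in (if true then (let t = (\a.3) in ((\b.(\c.c)) 3)) else (if true then (\d.6) else (let e = 1 in (\f.f))))))
step 4: [beta@0] ((\w.6) (let r = (\s.(true || (2 == 3))) in (if true then (let t = (\a.3) in ((\b.(\c.c)) 3)) else (if true then (\d.6) else (let e = 1 in (\f.f))))))
step 5: [beta@root] 6

Answer: 6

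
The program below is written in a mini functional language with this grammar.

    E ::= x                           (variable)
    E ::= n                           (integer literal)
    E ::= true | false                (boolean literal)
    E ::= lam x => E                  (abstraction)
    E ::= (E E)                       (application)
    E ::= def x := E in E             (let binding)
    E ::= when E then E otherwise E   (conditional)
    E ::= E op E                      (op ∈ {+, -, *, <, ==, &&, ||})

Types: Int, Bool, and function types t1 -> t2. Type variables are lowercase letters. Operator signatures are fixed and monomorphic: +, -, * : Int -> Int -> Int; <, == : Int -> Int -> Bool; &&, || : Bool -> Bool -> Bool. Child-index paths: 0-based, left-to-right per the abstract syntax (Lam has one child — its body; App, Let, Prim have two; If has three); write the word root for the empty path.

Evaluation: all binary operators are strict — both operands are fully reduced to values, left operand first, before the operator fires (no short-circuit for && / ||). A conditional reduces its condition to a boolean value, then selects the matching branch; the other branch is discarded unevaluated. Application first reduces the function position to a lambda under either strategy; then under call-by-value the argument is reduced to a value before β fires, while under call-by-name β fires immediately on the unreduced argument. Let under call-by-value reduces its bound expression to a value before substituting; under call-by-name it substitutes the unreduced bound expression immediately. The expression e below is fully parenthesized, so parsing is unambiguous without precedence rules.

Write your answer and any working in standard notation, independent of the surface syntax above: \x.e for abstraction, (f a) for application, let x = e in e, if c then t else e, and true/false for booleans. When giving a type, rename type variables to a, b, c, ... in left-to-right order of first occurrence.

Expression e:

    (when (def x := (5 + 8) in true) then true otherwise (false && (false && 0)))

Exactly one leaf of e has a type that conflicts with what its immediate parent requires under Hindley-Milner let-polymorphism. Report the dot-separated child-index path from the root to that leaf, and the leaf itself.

Answer: 2.1.1 : 0

Trace:
  unify Int ~ Int
  unify Int ~ Int
let x : Int
  unify Bool ~ Bool
  unify Bool ~ Bool
  unify Bool ~ Bool
  unify Int ~ Bool
  FAIL: mismatch Int ~ Bool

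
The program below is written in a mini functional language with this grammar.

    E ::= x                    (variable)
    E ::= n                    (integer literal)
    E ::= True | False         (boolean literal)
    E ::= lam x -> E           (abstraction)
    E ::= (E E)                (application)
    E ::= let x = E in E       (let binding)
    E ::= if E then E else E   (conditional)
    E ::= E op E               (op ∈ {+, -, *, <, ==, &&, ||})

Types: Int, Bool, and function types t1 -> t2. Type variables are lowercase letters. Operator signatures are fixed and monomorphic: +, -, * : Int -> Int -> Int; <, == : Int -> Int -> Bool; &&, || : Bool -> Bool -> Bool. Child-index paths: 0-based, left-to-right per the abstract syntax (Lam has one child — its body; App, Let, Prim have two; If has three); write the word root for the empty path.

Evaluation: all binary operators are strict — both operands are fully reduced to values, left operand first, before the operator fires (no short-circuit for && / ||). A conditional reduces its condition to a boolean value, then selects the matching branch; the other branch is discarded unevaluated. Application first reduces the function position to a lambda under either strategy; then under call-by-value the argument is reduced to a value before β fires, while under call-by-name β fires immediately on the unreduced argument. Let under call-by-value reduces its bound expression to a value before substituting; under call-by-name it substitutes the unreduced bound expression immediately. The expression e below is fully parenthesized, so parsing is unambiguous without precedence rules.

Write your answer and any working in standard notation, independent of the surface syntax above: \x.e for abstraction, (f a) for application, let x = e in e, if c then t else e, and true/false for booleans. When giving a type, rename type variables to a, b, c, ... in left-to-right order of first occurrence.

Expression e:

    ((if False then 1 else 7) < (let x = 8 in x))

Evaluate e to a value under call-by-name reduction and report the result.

Answer: true

Working:
step 0: ((if false then 1 else 7) < (let x = 8 in x))
step 1: [if@0] (7 < (let x = 8 in x))
step 2: [let@1] (7 < 8)
step 3: [delta@root] true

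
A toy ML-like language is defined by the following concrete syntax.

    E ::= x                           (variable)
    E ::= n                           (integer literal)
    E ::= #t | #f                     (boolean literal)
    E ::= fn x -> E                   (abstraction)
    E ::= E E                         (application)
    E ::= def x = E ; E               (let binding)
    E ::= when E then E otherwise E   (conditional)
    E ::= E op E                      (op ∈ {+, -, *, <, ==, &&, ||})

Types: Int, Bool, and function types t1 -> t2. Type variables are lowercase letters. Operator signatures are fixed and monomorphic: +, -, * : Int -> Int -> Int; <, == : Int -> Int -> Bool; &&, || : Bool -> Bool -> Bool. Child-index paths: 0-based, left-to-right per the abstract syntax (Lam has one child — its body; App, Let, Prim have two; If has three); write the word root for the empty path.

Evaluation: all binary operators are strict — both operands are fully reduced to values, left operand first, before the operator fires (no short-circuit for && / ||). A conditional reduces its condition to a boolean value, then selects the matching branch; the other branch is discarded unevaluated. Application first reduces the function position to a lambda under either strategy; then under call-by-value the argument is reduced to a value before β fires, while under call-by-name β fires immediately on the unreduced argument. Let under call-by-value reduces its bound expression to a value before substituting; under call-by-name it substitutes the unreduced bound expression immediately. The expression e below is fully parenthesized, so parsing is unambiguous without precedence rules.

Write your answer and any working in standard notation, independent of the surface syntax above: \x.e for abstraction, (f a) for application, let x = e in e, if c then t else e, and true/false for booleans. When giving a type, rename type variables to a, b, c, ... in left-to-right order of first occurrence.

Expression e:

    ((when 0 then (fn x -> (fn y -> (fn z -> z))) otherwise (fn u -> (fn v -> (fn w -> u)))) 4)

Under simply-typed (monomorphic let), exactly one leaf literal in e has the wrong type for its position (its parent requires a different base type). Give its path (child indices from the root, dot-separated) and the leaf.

Trace:
  unify Int ~ Bool
  FAIL: mismatch Int ~ Bool

Answer: 0.0 : 0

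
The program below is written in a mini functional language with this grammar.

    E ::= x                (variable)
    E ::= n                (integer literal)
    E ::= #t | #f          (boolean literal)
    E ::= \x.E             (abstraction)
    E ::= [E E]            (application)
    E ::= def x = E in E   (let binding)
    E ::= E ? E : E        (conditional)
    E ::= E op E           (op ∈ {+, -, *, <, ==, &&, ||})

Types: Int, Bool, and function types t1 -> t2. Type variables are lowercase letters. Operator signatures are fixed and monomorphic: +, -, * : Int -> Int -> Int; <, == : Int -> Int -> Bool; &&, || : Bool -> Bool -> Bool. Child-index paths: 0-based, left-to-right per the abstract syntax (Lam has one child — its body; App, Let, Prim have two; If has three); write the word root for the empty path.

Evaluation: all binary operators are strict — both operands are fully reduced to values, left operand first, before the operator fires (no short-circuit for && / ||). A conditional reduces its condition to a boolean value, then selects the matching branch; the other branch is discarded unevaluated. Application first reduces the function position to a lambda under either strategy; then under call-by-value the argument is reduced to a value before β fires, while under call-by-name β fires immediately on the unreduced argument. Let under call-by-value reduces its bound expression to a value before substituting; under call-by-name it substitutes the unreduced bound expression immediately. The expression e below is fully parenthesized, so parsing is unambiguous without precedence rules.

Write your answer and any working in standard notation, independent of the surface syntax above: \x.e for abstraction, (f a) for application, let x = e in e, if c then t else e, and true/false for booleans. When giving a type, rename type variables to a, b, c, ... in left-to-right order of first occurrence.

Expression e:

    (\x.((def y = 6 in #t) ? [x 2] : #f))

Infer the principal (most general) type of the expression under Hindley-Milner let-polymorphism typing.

Answer: (Int -> Bool) -> Bool

Trace:
let y : Int
  unify Bool ~ Bool
x : a
  unify a ~ Int -> b
_ _ : b
  unify b ~ Bool
\x._ : (Int -> Bool) -> Bool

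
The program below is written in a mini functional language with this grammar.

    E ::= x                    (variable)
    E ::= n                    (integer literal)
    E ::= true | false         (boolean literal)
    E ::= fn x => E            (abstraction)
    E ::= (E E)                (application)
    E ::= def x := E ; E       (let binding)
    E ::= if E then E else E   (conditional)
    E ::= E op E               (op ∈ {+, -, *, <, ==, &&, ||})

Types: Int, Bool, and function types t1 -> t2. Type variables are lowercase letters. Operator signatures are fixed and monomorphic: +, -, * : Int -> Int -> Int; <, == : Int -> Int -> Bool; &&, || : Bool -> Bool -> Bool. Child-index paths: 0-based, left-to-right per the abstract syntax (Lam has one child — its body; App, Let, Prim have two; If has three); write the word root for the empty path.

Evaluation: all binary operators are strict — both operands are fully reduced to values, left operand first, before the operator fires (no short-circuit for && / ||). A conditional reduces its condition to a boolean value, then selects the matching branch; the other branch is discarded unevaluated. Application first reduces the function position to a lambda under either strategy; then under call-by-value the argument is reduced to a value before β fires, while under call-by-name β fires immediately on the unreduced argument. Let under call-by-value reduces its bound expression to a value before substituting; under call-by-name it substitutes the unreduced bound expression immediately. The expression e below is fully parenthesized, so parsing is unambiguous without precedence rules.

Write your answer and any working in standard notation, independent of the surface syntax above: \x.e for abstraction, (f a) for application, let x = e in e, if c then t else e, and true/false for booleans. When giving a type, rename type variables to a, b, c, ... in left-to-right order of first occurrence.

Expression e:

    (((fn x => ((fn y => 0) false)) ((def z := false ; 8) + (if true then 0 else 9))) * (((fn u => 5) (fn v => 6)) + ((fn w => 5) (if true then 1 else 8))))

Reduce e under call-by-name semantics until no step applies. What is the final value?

Derivation:
step 0: (((\x.((\y.0) false)) ((let z = false in 8) + (if true then 0 else 9))) * (((\u.5) (\v.6)) + ((\w.5) (if true then 1 else 8))))
step 1: [beta@0] (((\y.0) false) * (((\u.5) (\v.6)) + ((\w.5) (if true then 1 else 8))))
step 2: [beta@0] (0 * (((\u.5) (\v.6)) + ((\w.5) (if true then 1 else 8))))
step 3: [beta@1.0] (0 * (5 + ((\w.5) (if true then 1 else 8))))
step 4: [beta@1.1] (0 * (5 + 5))
step 5: [delta@1] (0 * 10)
step 6: [delta@root] 0

Answer: 0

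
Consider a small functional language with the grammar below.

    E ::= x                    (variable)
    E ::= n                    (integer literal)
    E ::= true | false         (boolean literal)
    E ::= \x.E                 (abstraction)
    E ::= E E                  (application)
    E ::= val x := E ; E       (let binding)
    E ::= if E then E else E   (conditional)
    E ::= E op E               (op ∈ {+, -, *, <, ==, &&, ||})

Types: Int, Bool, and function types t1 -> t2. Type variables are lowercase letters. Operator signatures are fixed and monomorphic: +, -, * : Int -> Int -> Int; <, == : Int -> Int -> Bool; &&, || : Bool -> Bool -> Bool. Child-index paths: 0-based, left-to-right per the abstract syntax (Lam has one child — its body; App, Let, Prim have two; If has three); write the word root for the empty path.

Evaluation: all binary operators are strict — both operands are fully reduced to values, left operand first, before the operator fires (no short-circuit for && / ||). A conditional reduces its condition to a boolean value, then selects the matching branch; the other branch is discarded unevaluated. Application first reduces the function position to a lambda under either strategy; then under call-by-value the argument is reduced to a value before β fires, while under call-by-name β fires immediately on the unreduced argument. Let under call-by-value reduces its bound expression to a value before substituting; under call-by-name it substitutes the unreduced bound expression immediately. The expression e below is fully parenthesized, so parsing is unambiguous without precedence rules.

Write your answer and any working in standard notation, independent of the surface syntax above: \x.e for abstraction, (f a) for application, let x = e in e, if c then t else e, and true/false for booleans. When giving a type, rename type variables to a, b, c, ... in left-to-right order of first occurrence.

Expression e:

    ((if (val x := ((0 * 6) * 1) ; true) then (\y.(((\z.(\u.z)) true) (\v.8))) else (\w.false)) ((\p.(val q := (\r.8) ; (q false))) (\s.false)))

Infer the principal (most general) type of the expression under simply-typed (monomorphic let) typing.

Answer: Bool

Working:
  unify Int ~ Int
  unify Int ~ Int
  unify Int ~ Int
  unify Int ~ Int
let x : Int
  unify Bool ~ Bool
z : b
\u._ : c -> b
\z._ : b -> c -> b
  unify b -> c -> b ~ Bool -> d
  unify b ~ Bool
  unify c -> Bool ~ d
_ _ : c -> Bool
\v._ : e -> Int
  unify c -> Bool ~ (e -> Int) -> f
  unify c ~ e -> Int
  unify Bool ~ f
_ _ : Bool
\y._ : a -> Bool
\w._ : g -> Bool
  unify a -> Bool ~ g -> Bool
  unify a ~ g
  unify Bool ~ Bool
\r._ : i -> Int
let q : i -> Int
q : i -> Int
  unify i -> Int ~ Bool -> j
  unify i ~ Bool
  unify Int ~ j
_ _ : Int
\p._ : h -> Int
\s._ : k -> Bool
  unify h -> Int ~ (k -> Bool) -> l
  unify h ~ k -> Bool
  unify Int ~ l
_ _ : Int
  unify g -> Bool ~ Int -> m
  unify g ~ Int
  unify Bool ~ m
_ _ : Bool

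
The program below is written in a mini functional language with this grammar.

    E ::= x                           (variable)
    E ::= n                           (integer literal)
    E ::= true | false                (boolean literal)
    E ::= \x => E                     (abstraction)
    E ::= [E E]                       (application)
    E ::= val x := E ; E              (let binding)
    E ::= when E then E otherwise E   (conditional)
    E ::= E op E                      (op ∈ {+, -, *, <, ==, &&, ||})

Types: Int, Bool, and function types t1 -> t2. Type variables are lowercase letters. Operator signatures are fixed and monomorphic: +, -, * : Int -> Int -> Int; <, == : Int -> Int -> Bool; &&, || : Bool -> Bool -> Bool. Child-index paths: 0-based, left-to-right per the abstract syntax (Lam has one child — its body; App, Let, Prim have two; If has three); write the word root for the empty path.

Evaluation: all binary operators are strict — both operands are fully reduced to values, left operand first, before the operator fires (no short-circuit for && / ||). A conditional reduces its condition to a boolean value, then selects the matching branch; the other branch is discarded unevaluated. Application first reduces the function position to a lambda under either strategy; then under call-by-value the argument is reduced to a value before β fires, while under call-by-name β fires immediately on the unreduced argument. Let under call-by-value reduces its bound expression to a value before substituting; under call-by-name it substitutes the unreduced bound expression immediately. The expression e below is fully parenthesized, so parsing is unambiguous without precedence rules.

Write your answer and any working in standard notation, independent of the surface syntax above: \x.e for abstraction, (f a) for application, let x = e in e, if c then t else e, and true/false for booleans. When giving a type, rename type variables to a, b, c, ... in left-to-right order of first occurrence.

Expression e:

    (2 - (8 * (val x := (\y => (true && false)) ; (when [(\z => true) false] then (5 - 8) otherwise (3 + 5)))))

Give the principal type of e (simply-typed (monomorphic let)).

Working:
  unify Int ~ Int
  unify Int ~ Int
  unify Bool ~ Bool
  unify Bool ~ Bool
\y._ : a -> Bool
let x : a -> Bool
\z._ : b -> Bool
  unify b -> Bool ~ Bool -> c
  unify b ~ Bool
  unify Bool ~ c
_ _ : Bool
  unify Bool ~ Bool
  unify Int ~ Int
  unify Int ~ Int
  unify Int ~ Int
  unify Int ~ Int
  unify Int ~ Int
  unify Int ~ Int
  unify Int ~ Int

Answer: Int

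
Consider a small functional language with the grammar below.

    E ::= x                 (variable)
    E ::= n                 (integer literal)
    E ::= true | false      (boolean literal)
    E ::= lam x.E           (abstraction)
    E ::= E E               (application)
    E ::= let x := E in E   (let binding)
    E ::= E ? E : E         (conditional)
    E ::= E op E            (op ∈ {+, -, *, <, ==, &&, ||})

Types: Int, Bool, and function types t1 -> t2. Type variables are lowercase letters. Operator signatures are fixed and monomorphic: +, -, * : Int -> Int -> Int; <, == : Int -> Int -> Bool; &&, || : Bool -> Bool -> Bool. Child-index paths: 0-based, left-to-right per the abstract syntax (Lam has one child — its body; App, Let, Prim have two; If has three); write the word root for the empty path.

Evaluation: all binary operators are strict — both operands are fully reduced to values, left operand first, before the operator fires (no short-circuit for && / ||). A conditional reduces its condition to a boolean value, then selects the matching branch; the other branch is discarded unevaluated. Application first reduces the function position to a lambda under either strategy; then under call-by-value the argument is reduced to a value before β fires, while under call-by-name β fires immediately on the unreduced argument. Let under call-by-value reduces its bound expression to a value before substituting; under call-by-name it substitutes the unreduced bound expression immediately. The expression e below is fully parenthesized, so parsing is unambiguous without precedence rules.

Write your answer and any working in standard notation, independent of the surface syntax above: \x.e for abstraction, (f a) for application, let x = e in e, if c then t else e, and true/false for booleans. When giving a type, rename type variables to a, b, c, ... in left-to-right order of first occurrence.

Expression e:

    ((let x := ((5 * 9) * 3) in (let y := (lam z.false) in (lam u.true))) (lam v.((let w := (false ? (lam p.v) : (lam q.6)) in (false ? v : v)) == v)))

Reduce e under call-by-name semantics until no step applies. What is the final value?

Answer: true

Working:
step 0: ((let x = ((5 * 9) * 3) in (let y = (\z.false) in (\u.true))) (\v.((let w = (if false then (\p.v) else (\q.6)) in (if false then v else v)) == v)))
step 1: [let@0] ((let y = (\z.false) in (\u.true)) (\v.((let w = (if false then (\p.v) else (\q.6)) in (if false then v else v)) == v)))
step 2: [let@0] ((\u.true) (\v.((let w = (if false then (\p.v) else (\q.6)) in (if false then v else v)) == v)))
step 3: [beta@root] true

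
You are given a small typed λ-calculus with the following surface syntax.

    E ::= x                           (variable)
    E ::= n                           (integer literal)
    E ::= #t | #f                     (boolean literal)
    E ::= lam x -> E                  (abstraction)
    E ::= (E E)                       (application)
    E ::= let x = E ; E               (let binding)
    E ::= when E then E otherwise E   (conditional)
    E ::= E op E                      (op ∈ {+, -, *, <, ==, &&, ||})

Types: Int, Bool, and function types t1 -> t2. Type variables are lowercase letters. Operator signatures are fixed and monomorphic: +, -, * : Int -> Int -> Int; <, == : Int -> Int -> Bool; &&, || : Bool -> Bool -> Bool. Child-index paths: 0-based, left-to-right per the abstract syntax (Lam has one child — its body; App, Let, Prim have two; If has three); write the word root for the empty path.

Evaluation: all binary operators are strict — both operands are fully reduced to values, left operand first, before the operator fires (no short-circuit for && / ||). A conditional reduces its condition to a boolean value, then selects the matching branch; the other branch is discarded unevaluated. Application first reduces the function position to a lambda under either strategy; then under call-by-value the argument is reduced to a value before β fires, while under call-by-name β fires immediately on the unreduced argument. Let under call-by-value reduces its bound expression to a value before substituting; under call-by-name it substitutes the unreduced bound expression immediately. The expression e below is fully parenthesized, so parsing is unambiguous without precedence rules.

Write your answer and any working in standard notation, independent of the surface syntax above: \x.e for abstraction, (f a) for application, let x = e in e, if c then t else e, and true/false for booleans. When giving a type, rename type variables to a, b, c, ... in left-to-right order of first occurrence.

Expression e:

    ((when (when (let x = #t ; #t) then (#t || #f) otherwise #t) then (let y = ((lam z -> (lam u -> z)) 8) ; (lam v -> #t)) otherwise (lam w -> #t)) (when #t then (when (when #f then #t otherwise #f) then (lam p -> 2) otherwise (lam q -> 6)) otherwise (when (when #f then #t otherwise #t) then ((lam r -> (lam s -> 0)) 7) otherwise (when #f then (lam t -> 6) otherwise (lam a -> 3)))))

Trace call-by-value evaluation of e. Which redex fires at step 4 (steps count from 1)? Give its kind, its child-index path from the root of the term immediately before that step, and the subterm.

Working:
step 0: ((if (if (let x = true in true) then (true || false) else true) then (let y = ((\z.(\u.z)) 8) in (\v.true)) else (\w.true)) (if true then (if (if false then true else false) then (\p.2) else (\q.6)) else (if (if false then true else true) then ((\r.(\s.0)) 7) else (if false then (\t.6) else (\a.3)))))
step 1: [let@0.0.0] ((if (if true then (true || false) else true) then (let y = ((\z.(\u.z)) 8) in (\v.true)) else (\w.true)) (if true then (if (if false then true else false) then (\p.2) else (\q.6)) else (if (if false then true else true) then ((\r.(\s.0)) 7) else (if false then (\t.6) else (\a.3)))))
step 2: [if@0.0] ((if (true || false) then (let y = ((\z.(\u.z)) 8) in (\v.true)) else (\w.true)) (if true then (if (if false then true else false) then (\p.2) else (\q.6)) else (if (if false then true else true) then ((\r.(\s.0)) 7) else (if false then (\t.6) else (\a.3)))))
step 3: [delta@0.0] ((if true then (let y = ((\z.(\u.z)) 8) in (\v.true)) else (\w.true)) (if true then (if (if false then true else false) then (\p.2) else (\q.6)) else (if (if false then true else true) then ((\r.(\s.0)) 7) else (if false then (\t.6) else (\a.3)))))
step 4: [if@0] ((let y = ((\z.(\u.z)) 8) in (\v.true)) (if true then (if (if false then true else false) then (\p.2) else (\q.6)) else (if (if false then true else true) then ((\r.(\s.0)) 7) else (if false then (\t.6) else (\a.3)))))

Answer: if at 0 : (if true then (let y = ((\z.(\u.z)) 8) in (\v.true)) else (\w.true))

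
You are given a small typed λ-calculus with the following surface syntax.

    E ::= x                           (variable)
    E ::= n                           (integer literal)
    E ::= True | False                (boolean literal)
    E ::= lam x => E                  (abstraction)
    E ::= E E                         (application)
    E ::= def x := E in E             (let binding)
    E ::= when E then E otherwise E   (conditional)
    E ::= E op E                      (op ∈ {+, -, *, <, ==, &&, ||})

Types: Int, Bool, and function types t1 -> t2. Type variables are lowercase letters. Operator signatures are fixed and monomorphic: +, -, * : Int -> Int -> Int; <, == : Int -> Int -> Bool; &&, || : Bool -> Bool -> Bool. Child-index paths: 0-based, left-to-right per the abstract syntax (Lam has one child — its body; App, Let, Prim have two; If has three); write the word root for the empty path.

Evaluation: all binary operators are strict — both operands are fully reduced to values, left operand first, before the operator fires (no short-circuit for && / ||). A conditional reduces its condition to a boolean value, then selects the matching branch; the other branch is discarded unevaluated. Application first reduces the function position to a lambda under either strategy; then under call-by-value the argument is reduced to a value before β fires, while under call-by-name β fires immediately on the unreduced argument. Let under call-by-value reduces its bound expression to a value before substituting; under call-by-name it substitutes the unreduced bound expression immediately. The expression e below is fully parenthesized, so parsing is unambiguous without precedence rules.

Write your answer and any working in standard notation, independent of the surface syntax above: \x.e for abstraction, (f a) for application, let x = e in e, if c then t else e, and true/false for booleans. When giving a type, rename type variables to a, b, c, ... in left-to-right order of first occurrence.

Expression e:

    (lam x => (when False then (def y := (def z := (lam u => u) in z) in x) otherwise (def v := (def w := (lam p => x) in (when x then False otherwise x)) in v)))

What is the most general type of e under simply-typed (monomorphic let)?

Answer: Bool -> Bool

Trace:
  unify Bool ~ Bool
u : b
\u._ : b -> b
let z : b -> b
z : b -> b
let y : b -> b
x : a
x : a
\p._ : c -> a
let w : c -> a
x : a
  unify a ~ Bool
x : Bool
  unify Bool ~ Bool
let v : Bool
v : Bool
  unify Bool ~ Bool
\x._ : Bool -> Bool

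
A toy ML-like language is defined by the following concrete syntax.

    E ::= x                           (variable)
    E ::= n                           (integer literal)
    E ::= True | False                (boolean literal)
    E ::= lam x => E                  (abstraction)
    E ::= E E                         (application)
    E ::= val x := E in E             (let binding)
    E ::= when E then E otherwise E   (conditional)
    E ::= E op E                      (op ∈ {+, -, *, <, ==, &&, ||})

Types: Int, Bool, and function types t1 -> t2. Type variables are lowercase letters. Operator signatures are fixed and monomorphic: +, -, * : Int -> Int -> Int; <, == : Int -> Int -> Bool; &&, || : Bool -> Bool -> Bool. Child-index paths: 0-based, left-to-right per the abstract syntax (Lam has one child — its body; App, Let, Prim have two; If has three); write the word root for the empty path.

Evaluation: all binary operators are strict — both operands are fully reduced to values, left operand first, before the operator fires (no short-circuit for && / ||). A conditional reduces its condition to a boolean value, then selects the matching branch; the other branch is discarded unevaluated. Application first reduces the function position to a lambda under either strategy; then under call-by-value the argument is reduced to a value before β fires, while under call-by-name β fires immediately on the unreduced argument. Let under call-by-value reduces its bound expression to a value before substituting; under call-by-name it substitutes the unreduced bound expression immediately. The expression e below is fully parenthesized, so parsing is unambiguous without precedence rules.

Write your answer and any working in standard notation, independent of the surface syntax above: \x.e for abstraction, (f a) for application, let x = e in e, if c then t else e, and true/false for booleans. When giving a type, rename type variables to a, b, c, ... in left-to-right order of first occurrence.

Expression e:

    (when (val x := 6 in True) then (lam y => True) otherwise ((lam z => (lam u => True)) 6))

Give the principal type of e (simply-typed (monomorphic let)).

Answer: a -> Bool

Derivation:
let x : Int
  unify Bool ~ Bool
\y._ : a -> Bool
\u._ : c -> Bool
\z._ : b -> c -> Bool
  unify b -> c -> Bool ~ Int -> d
  unify b ~ Int
  unify c -> Bool ~ d
_ _ : c -> Bool
  unify a -> Bool ~ c -> Bool
  unify a ~ c
  unify Bool ~ Bool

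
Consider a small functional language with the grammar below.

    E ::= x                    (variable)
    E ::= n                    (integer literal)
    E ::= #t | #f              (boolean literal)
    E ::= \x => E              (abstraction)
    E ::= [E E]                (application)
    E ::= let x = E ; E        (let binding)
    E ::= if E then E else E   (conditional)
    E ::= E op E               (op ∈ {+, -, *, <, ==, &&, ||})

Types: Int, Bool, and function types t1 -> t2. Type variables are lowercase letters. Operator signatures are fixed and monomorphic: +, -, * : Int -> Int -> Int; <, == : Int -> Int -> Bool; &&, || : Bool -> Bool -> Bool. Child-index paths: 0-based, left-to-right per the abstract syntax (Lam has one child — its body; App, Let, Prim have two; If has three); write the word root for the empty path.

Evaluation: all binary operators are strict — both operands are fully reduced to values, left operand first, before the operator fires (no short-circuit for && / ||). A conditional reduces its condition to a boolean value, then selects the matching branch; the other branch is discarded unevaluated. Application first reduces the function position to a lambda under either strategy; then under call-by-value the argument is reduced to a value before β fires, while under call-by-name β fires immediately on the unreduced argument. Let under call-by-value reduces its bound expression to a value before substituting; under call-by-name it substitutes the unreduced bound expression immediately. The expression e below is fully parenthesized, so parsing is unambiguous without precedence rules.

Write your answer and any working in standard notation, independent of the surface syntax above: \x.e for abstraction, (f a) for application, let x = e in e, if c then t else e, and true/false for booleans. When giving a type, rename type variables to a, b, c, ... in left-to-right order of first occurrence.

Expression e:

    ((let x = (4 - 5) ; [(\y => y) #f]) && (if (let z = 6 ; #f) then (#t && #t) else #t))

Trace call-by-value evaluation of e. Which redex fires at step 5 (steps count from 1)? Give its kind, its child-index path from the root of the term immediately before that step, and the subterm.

Answer: if at 1 : (if false then (true && true) else true)

Derivation:
step 0: ((let x = (4 - 5) in ((\y.y) false)) && (if (let z = 6 in false) then (true && true) else true))
step 1: [delta@0.0] ((let x = -1 in ((\y.y) false)) && (if (let z = 6 in false) then (true && true) else true))
step 2: [let@0] (((\y.y) false) && (if (let z = 6 in false) then (true && true) else true))
step 3: [beta@0] (false && (if (let z = 6 in false) then (true && true) else true))
step 4: [let@1.0] (false && (if false then (true && true) else true))
step 5: [if@1] (false && true)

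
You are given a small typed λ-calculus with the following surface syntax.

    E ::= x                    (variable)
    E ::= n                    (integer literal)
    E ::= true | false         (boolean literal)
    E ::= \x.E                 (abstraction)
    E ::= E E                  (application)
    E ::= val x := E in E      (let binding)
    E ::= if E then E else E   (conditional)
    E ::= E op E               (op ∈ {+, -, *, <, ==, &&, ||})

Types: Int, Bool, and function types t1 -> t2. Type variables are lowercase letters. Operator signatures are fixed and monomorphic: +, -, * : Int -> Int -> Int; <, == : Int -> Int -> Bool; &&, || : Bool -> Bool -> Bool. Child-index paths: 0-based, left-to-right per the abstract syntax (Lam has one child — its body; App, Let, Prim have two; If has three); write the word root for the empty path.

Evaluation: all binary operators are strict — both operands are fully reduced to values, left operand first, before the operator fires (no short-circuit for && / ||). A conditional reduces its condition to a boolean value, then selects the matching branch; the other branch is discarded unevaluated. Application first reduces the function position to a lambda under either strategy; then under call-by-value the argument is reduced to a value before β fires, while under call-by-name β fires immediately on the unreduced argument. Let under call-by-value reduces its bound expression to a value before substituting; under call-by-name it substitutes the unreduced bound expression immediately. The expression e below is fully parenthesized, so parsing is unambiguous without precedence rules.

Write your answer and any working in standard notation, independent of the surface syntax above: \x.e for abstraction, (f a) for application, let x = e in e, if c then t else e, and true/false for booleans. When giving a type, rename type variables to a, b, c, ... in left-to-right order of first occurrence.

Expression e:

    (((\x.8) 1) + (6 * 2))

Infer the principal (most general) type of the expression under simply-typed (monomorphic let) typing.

Answer: Int

Trace:
\x._ : a -> Int
  unify a -> Int ~ Int -> b
  unify a ~ Int
  unify Int ~ b
_ _ : Int
  unify Int ~ Int
  unify Int ~ Int
  unify Int ~ Int
  unify Int ~ Int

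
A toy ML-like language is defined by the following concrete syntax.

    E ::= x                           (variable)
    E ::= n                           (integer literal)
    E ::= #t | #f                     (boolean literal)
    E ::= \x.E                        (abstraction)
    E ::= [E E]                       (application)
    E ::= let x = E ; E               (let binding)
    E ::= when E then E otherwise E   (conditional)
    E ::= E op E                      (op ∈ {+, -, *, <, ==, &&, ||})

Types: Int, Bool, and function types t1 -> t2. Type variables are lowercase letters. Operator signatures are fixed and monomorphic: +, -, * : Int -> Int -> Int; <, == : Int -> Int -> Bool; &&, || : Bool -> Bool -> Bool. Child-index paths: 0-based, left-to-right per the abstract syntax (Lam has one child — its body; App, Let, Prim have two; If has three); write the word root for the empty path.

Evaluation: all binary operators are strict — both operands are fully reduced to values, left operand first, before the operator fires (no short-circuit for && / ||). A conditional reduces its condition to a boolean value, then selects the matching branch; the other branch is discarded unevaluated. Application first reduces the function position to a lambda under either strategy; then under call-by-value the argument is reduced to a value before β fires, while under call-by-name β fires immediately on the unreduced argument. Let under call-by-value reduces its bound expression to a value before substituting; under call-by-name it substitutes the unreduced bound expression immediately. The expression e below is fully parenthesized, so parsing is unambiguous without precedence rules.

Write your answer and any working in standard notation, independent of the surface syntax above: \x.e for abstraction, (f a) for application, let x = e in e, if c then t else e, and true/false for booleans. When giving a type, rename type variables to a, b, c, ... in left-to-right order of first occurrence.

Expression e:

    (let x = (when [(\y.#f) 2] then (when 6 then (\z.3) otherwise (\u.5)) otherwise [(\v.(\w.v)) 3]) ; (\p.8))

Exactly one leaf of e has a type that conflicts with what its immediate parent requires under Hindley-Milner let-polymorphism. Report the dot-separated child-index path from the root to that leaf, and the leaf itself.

Answer: 0.1.0 : 6

Derivation:
\y._ : a -> Bool
  unify a -> Bool ~ Int -> b
  unify a ~ Int
  unify Bool ~ b
_ _ : Bool
  unify Bool ~ Bool
  unify Int ~ Bool
  FAIL: mismatch Int ~ Bool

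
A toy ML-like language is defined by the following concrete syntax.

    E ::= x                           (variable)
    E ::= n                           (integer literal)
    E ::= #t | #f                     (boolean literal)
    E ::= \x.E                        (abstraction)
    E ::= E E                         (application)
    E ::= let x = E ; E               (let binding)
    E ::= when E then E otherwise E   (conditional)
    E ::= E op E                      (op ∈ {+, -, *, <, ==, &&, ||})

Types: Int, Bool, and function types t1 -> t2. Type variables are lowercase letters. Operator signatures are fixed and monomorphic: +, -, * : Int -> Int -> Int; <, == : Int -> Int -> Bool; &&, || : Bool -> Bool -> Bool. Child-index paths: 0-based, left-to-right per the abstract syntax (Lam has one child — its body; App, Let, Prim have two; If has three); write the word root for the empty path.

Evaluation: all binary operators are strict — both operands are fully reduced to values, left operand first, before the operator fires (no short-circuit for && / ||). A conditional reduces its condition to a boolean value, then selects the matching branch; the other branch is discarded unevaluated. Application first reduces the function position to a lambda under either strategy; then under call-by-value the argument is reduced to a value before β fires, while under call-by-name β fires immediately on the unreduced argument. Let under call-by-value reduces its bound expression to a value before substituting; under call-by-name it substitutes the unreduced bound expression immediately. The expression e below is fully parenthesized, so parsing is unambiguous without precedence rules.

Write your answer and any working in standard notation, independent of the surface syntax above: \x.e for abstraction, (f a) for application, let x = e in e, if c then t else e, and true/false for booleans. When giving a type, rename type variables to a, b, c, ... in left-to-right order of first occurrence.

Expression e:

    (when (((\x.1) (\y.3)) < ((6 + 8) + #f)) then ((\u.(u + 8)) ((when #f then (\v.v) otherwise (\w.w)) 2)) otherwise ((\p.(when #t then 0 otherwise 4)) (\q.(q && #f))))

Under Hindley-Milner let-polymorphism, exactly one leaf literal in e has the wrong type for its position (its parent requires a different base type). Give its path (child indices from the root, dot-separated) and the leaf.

Answer: 0.1.1 : false

Derivation:
\x._ : a -> Int
\y._ : b -> Int
  unify a -> Int ~ (b -> Int) -> c
  unify a ~ b -> Int
  unify Int ~ c
_ _ : Int
  unify Int ~ Int
  unify Int ~ Int
  unify Int ~ Int
  unify Int ~ Int
  unify Bool ~ Int
  FAIL: mismatch Bool ~ Int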